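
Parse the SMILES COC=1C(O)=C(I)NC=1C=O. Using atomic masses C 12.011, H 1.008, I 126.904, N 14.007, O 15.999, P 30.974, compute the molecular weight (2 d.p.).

First, the molecular formula is C6H6INO3 (counting implicit H from valence).
  C: 6 × 12.011 = 72.066
  H: 6 × 1.008 = 6.048
  I: 1 × 126.904 = 126.904
  N: 1 × 14.007 = 14.007
  O: 3 × 15.999 = 47.997
Sum: 6×12.011 + 6×1.008 + 1×126.904 + 1×14.007 + 3×15.999 = 267.022 → 267.02 g/mol.

267.02 g/mol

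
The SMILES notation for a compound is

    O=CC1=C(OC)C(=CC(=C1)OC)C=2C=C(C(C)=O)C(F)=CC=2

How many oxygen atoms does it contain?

Scan the SMILES for O atoms (remember two-letter symbols like Cl and Br are single atoms).
Oxygen count: 4.

4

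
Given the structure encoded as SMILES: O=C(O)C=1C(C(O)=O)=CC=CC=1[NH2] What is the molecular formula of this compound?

C8H7NO4

Walk through each heavy atom and fill implicit hydrogens from standard valence (C 4, N 3, O 2, S 2, halogen 1):
  atom 1: O, bond orders sum to 2 (valence 2) → 0 H
  atom 2: C, bond orders sum to 4 (valence 4) → 0 H
  atom 3: O, bond orders sum to 1 (valence 2) → 1 H
  atom 4: C, bond orders sum to 4 (valence 4) → 0 H
  atom 5: C, bond orders sum to 4 (valence 4) → 0 H
  atom 6: C, bond orders sum to 4 (valence 4) → 0 H
  atom 7: O, bond orders sum to 1 (valence 2) → 1 H
  atom 8: O, bond orders sum to 2 (valence 2) → 0 H
  atom 9: C, bond orders sum to 3 (valence 4) → 1 H
  atom 10: C, bond orders sum to 3 (valence 4) → 1 H
  atom 11: C, bond orders sum to 3 (valence 4) → 1 H
  atom 12: C, bond orders sum to 4 (valence 4) → 0 H
  atom 13: N with explicit H count 2
Totals → C:8, H:7, N:1, O:4.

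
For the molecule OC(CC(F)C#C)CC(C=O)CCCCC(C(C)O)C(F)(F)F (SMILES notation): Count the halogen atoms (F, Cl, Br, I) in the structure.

4

Halogen atoms appear at heavy-atom positions 5, 21, 22, 23 (4×F).
Other groups present: 1 aldehyde, 1 alkyne, 2 hydroxyl.
Halogen count: 4.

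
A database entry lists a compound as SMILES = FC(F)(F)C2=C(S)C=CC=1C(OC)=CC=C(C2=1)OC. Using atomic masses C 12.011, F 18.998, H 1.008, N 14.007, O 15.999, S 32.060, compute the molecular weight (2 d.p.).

First, the molecular formula is C13H11F3O2S (counting implicit H from valence).
  C: 13 × 12.011 = 156.143
  F: 3 × 18.998 = 56.994
  H: 11 × 1.008 = 11.088
  O: 2 × 15.999 = 31.998
  S: 1 × 32.060 = 32.060
Sum: 13×12.011 + 3×18.998 + 11×1.008 + 2×15.999 + 1×32.060 = 288.283 → 288.28 g/mol.

288.28 g/mol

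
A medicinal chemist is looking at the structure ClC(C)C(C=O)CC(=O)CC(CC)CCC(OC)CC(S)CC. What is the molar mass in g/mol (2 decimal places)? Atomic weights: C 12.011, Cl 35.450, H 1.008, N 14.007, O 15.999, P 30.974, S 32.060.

364.97 g/mol

First, the molecular formula is C18H33ClO3S (counting implicit H from valence).
  C: 18 × 12.011 = 216.198
  Cl: 1 × 35.450 = 35.450
  H: 33 × 1.008 = 33.264
  O: 3 × 15.999 = 47.997
  S: 1 × 32.060 = 32.060
Sum: 18×12.011 + 1×35.450 + 33×1.008 + 3×15.999 + 1×32.060 = 364.969 → 364.97 g/mol.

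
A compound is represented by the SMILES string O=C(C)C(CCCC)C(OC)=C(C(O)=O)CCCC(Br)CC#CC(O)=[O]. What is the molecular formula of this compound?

C19H27BrO6

Walk through each heavy atom and fill implicit hydrogens from standard valence (C 4, N 3, O 2, S 2, halogen 1):
  atom 1: O, bond orders sum to 2 (valence 2) → 0 H
  atom 2: C, bond orders sum to 4 (valence 4) → 0 H
  atom 3: C, bond orders sum to 1 (valence 4) → 3 H
  atom 4: C, bond orders sum to 3 (valence 4) → 1 H
  atom 5: C, bond orders sum to 2 (valence 4) → 2 H
  atom 6: C, bond orders sum to 2 (valence 4) → 2 H
  atom 7: C, bond orders sum to 2 (valence 4) → 2 H
  atom 8: C, bond orders sum to 1 (valence 4) → 3 H
  atom 9: C, bond orders sum to 4 (valence 4) → 0 H
  atom 10: O, bond orders sum to 2 (valence 2) → 0 H
  atom 11: C, bond orders sum to 1 (valence 4) → 3 H
  atom 12: C, bond orders sum to 4 (valence 4) → 0 H
  atom 13: C, bond orders sum to 4 (valence 4) → 0 H
  atom 14: O, bond orders sum to 1 (valence 2) → 1 H
  atom 15: O, bond orders sum to 2 (valence 2) → 0 H
  atom 16: C, bond orders sum to 2 (valence 4) → 2 H
  atom 17: C, bond orders sum to 2 (valence 4) → 2 H
  atom 18: C, bond orders sum to 2 (valence 4) → 2 H
  atom 19: C, bond orders sum to 3 (valence 4) → 1 H
  atom 20: Br (halogen, monovalent) → 0 H
  atom 21: C, bond orders sum to 2 (valence 4) → 2 H
  atom 22: C, bond orders sum to 4 (valence 4) → 0 H
  atom 23: C, bond orders sum to 4 (valence 4) → 0 H
  atom 24: C, bond orders sum to 4 (valence 4) → 0 H
  atom 25: O, bond orders sum to 1 (valence 2) → 1 H
  atom 26: O with explicit H count 0
Totals → C:19, H:27, Br:1, O:6.
In Hill order: C19H27BrO6.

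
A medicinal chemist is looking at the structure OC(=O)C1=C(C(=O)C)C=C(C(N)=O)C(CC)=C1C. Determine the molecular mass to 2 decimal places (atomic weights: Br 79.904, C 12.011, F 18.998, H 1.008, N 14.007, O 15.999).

249.27 g/mol

First, the molecular formula is C13H15NO4 (counting implicit H from valence).
  C: 13 × 12.011 = 156.143
  H: 15 × 1.008 = 15.120
  N: 1 × 14.007 = 14.007
  O: 4 × 15.999 = 63.996
Sum: 13×12.011 + 15×1.008 + 1×14.007 + 4×15.999 = 249.266 → 249.27 g/mol.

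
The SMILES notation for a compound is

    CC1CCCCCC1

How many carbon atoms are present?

Count every carbon token in the SMILES (each C, including those in ring-closure positions and inside branches).
Carbon count: 8.

8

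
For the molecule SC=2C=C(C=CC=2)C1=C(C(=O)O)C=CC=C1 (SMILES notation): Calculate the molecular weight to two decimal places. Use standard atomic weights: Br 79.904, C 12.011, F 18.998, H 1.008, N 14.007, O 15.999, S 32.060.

First, the molecular formula is C13H10O2S (counting implicit H from valence).
  C: 13 × 12.011 = 156.143
  H: 10 × 1.008 = 10.080
  O: 2 × 15.999 = 31.998
  S: 1 × 32.060 = 32.060
Sum: 13×12.011 + 10×1.008 + 2×15.999 + 1×32.060 = 230.281 → 230.28 g/mol.

230.28 g/mol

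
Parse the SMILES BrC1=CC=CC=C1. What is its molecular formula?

Walk through each heavy atom and fill implicit hydrogens from standard valence (C 4, N 3, O 2, S 2, halogen 1):
  atom 1: Br (halogen, monovalent) → 0 H
  atom 2: C, bond orders sum to 4 (valence 4) → 0 H
  atom 3: C, bond orders sum to 3 (valence 4) → 1 H
  atom 4: C, bond orders sum to 3 (valence 4) → 1 H
  atom 5: C, bond orders sum to 3 (valence 4) → 1 H
  atom 6: C, bond orders sum to 3 (valence 4) → 1 H
  atom 7: C, bond orders sum to 3 (valence 4) → 1 H
Totals → C:6, H:5, Br:1.
In Hill order: C6H5Br.

C6H5Br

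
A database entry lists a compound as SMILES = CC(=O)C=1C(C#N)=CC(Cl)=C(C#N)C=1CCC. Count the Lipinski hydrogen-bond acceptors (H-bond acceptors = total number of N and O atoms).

3

N atoms: 2; O atoms: 1.
Lipinski HBA = 2 + 1 = 3.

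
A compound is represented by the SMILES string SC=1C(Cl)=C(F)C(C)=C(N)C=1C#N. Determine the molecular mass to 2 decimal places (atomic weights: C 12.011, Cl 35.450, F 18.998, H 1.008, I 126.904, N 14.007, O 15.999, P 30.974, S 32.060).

First, the molecular formula is C8H6ClFN2S (counting implicit H from valence).
  C: 8 × 12.011 = 96.088
  Cl: 1 × 35.450 = 35.450
  F: 1 × 18.998 = 18.998
  H: 6 × 1.008 = 6.048
  N: 2 × 14.007 = 28.014
  S: 1 × 32.060 = 32.060
Sum: 8×12.011 + 1×35.450 + 1×18.998 + 6×1.008 + 2×14.007 + 1×32.060 = 216.658 → 216.66 g/mol.

216.66 g/mol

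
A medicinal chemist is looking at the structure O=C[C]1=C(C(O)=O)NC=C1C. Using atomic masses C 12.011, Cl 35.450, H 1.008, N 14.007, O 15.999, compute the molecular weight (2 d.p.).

153.14 g/mol

First, the molecular formula is C7H7NO3 (counting implicit H from valence).
  C: 7 × 12.011 = 84.077
  H: 7 × 1.008 = 7.056
  N: 1 × 14.007 = 14.007
  O: 3 × 15.999 = 47.997
Sum: 7×12.011 + 7×1.008 + 1×14.007 + 3×15.999 = 153.137 → 153.14 g/mol.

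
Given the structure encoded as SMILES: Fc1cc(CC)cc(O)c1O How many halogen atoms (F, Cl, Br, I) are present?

Halogen atoms appear at heavy-atom position 1 (1×F).
Other groups present: 2 hydroxyl.
Halogen count: 1.

1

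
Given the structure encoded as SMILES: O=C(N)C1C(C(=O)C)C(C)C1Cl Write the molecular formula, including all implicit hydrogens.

C8H12ClNO2

Walk through each heavy atom and fill implicit hydrogens from standard valence (C 4, N 3, O 2, S 2, halogen 1):
  atom 1: O, bond orders sum to 2 (valence 2) → 0 H
  atom 2: C, bond orders sum to 4 (valence 4) → 0 H
  atom 3: N, bond orders sum to 1 (valence 3) → 2 H
  atom 4: C, bond orders sum to 3 (valence 4) → 1 H
  atom 5: C, bond orders sum to 3 (valence 4) → 1 H
  atom 6: C, bond orders sum to 4 (valence 4) → 0 H
  atom 7: O, bond orders sum to 2 (valence 2) → 0 H
  atom 8: C, bond orders sum to 1 (valence 4) → 3 H
  atom 9: C, bond orders sum to 3 (valence 4) → 1 H
  atom 10: C, bond orders sum to 1 (valence 4) → 3 H
  atom 11: C, bond orders sum to 3 (valence 4) → 1 H
  atom 12: Cl (halogen, monovalent) → 0 H
Totals → C:8, H:12, Cl:1, N:1, O:2.
In Hill order: C8H12ClNO2.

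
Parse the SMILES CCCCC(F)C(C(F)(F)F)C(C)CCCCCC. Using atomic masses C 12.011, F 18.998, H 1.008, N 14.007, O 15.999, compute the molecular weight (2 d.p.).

284.38 g/mol

First, the molecular formula is C15H28F4 (counting implicit H from valence).
  C: 15 × 12.011 = 180.165
  F: 4 × 18.998 = 75.992
  H: 28 × 1.008 = 28.224
Sum: 15×12.011 + 4×18.998 + 28×1.008 = 284.381 → 284.38 g/mol.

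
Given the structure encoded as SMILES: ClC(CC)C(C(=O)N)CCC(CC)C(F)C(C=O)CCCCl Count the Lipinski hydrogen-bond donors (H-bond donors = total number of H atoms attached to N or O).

2

Donors: find every N or O and count the H atoms it carries.
  atom 7 (O): bond orders sum to 2 → 0 H
  atom 8 (N): bond orders sum to 1 → 2 H
  atom 18 (O): bond orders sum to 2 → 0 H
Lipinski HBD = 2.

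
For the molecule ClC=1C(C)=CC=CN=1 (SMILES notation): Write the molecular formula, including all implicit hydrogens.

Walk through each heavy atom and fill implicit hydrogens from standard valence (C 4, N 3, O 2, S 2, halogen 1):
  atom 1: Cl (halogen, monovalent) → 0 H
  atom 2: C, bond orders sum to 4 (valence 4) → 0 H
  atom 3: C, bond orders sum to 4 (valence 4) → 0 H
  atom 4: C, bond orders sum to 1 (valence 4) → 3 H
  atom 5: C, bond orders sum to 3 (valence 4) → 1 H
  atom 6: C, bond orders sum to 3 (valence 4) → 1 H
  atom 7: C, bond orders sum to 3 (valence 4) → 1 H
  atom 8: N, bond orders sum to 3 (valence 3) → 0 H
Totals → C:6, H:6, Cl:1, N:1.

C6H6ClN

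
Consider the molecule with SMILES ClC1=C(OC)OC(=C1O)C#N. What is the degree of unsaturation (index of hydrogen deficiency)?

5

Degree of unsaturation = (number of rings) + (number of π bonds).
Ring closures in the SMILES: 1.
π bonds: 2 double bonds (each 1 DoU), 1 triple bond (each 2 DoU) → 4 DoU from unsaturation.
Total DoU = 1 + 4 = 5.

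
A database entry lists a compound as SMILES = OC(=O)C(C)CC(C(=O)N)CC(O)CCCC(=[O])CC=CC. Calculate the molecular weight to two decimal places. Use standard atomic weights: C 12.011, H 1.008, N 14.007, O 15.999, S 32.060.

First, the molecular formula is C16H27NO5 (counting implicit H from valence).
  C: 16 × 12.011 = 192.176
  H: 27 × 1.008 = 27.216
  N: 1 × 14.007 = 14.007
  O: 5 × 15.999 = 79.995
Sum: 16×12.011 + 27×1.008 + 1×14.007 + 5×15.999 = 313.394 → 313.39 g/mol.

313.39 g/mol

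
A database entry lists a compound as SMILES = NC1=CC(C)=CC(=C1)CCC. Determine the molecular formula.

C10H15N

Walk through each heavy atom and fill implicit hydrogens from standard valence (C 4, N 3, O 2, S 2, halogen 1):
  atom 1: N, bond orders sum to 1 (valence 3) → 2 H
  atom 2: C, bond orders sum to 4 (valence 4) → 0 H
  atom 3: C, bond orders sum to 3 (valence 4) → 1 H
  atom 4: C, bond orders sum to 4 (valence 4) → 0 H
  atom 5: C, bond orders sum to 1 (valence 4) → 3 H
  atom 6: C, bond orders sum to 3 (valence 4) → 1 H
  atom 7: C, bond orders sum to 4 (valence 4) → 0 H
  atom 8: C, bond orders sum to 3 (valence 4) → 1 H
  atom 9: C, bond orders sum to 2 (valence 4) → 2 H
  atom 10: C, bond orders sum to 2 (valence 4) → 2 H
  atom 11: C, bond orders sum to 1 (valence 4) → 3 H
Totals → C:10, H:15, N:1.
In Hill order: C10H15N.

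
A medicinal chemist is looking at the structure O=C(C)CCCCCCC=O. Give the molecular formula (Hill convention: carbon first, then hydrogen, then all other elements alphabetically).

C9H16O2

Walk through each heavy atom and fill implicit hydrogens from standard valence (C 4, N 3, O 2, S 2, halogen 1):
  atom 1: O, bond orders sum to 2 (valence 2) → 0 H
  atom 2: C, bond orders sum to 4 (valence 4) → 0 H
  atom 3: C, bond orders sum to 1 (valence 4) → 3 H
  atom 4: C, bond orders sum to 2 (valence 4) → 2 H
  atom 5: C, bond orders sum to 2 (valence 4) → 2 H
  atom 6: C, bond orders sum to 2 (valence 4) → 2 H
  atom 7: C, bond orders sum to 2 (valence 4) → 2 H
  atom 8: C, bond orders sum to 2 (valence 4) → 2 H
  atom 9: C, bond orders sum to 2 (valence 4) → 2 H
  atom 10: C, bond orders sum to 3 (valence 4) → 1 H
  atom 11: O, bond orders sum to 2 (valence 2) → 0 H
Totals → C:9, H:16, O:2.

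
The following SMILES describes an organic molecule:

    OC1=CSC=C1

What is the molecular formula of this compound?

C4H4OS

Walk through each heavy atom and fill implicit hydrogens from standard valence (C 4, N 3, O 2, S 2, halogen 1):
  atom 1: O, bond orders sum to 1 (valence 2) → 1 H
  atom 2: C, bond orders sum to 4 (valence 4) → 0 H
  atom 3: C, bond orders sum to 3 (valence 4) → 1 H
  atom 4: S, bond orders sum to 2 (valence 2) → 0 H
  atom 5: C, bond orders sum to 3 (valence 4) → 1 H
  atom 6: C, bond orders sum to 3 (valence 4) → 1 H
Totals → C:4, H:4, O:1, S:1.
In Hill order: C4H4OS.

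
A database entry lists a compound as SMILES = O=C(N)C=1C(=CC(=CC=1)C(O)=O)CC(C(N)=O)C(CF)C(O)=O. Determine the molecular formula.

Walk through each heavy atom and fill implicit hydrogens from standard valence (C 4, N 3, O 2, S 2, halogen 1):
  atom 1: O, bond orders sum to 2 (valence 2) → 0 H
  atom 2: C, bond orders sum to 4 (valence 4) → 0 H
  atom 3: N, bond orders sum to 1 (valence 3) → 2 H
  atom 4: C, bond orders sum to 4 (valence 4) → 0 H
  atom 5: C, bond orders sum to 4 (valence 4) → 0 H
  atom 6: C, bond orders sum to 3 (valence 4) → 1 H
  atom 7: C, bond orders sum to 4 (valence 4) → 0 H
  atom 8: C, bond orders sum to 3 (valence 4) → 1 H
  atom 9: C, bond orders sum to 3 (valence 4) → 1 H
  atom 10: C, bond orders sum to 4 (valence 4) → 0 H
  atom 11: O, bond orders sum to 1 (valence 2) → 1 H
  atom 12: O, bond orders sum to 2 (valence 2) → 0 H
  atom 13: C, bond orders sum to 2 (valence 4) → 2 H
  atom 14: C, bond orders sum to 3 (valence 4) → 1 H
  atom 15: C, bond orders sum to 4 (valence 4) → 0 H
  atom 16: N, bond orders sum to 1 (valence 3) → 2 H
  atom 17: O, bond orders sum to 2 (valence 2) → 0 H
  atom 18: C, bond orders sum to 3 (valence 4) → 1 H
  atom 19: C, bond orders sum to 2 (valence 4) → 2 H
  atom 20: F (halogen, monovalent) → 0 H
  atom 21: C, bond orders sum to 4 (valence 4) → 0 H
  atom 22: O, bond orders sum to 1 (valence 2) → 1 H
  atom 23: O, bond orders sum to 2 (valence 2) → 0 H
Totals → C:14, H:15, F:1, N:2, O:6.

C14H15FN2O6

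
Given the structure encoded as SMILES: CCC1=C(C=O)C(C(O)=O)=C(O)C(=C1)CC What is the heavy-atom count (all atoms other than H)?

Every atom symbol written in the SMILES (organic subset) is one heavy atom; implicit H are not written.
Heavy atoms by element → C:12, O:4.
Total: 16.

16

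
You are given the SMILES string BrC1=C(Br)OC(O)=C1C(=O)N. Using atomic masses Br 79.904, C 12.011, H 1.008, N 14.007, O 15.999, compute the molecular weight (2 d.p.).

First, the molecular formula is C5H3Br2NO3 (counting implicit H from valence).
  Br: 2 × 79.904 = 159.808
  C: 5 × 12.011 = 60.055
  H: 3 × 1.008 = 3.024
  N: 1 × 14.007 = 14.007
  O: 3 × 15.999 = 47.997
Sum: 2×79.904 + 5×12.011 + 3×1.008 + 1×14.007 + 3×15.999 = 284.891 → 284.89 g/mol.

284.89 g/mol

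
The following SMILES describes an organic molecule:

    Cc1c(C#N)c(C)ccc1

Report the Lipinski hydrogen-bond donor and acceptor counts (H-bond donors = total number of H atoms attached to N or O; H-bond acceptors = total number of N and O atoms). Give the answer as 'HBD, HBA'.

0, 1

Donors: find every N or O and count the H atoms it carries.
  atom 5 (N): bond orders sum to 3 → 0 H
Lipinski HBD = 0.
Acceptors: N atoms = 1, O atoms = 0 → HBA = 1.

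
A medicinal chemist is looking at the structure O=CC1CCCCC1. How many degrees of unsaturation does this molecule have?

Degree of unsaturation = (number of rings) + (number of π bonds).
Ring closures in the SMILES: 1.
π bonds: 1 double bond (each 1 DoU) → 1 DoU from unsaturation.
Total DoU = 1 + 1 = 2.

2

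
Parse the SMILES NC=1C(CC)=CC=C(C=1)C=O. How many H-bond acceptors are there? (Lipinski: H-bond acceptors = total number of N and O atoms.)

2

N atoms: 1; O atoms: 1.
Lipinski HBA = 1 + 1 = 2.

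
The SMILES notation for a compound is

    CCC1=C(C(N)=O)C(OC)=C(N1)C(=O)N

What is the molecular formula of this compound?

Walk through each heavy atom and fill implicit hydrogens from standard valence (C 4, N 3, O 2, S 2, halogen 1):
  atom 1: C, bond orders sum to 1 (valence 4) → 3 H
  atom 2: C, bond orders sum to 2 (valence 4) → 2 H
  atom 3: C, bond orders sum to 4 (valence 4) → 0 H
  atom 4: C, bond orders sum to 4 (valence 4) → 0 H
  atom 5: C, bond orders sum to 4 (valence 4) → 0 H
  atom 6: N, bond orders sum to 1 (valence 3) → 2 H
  atom 7: O, bond orders sum to 2 (valence 2) → 0 H
  atom 8: C, bond orders sum to 4 (valence 4) → 0 H
  atom 9: O, bond orders sum to 2 (valence 2) → 0 H
  atom 10: C, bond orders sum to 1 (valence 4) → 3 H
  atom 11: C, bond orders sum to 4 (valence 4) → 0 H
  atom 12: N, bond orders sum to 2 (valence 3) → 1 H
  atom 13: C, bond orders sum to 4 (valence 4) → 0 H
  atom 14: O, bond orders sum to 2 (valence 2) → 0 H
  atom 15: N, bond orders sum to 1 (valence 3) → 2 H
Totals → C:9, H:13, N:3, O:3.
In Hill order: C9H13N3O3.

C9H13N3O3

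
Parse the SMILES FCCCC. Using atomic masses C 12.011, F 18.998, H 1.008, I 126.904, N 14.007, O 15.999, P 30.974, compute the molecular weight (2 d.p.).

76.11 g/mol

First, the molecular formula is C4H9F (counting implicit H from valence).
  C: 4 × 12.011 = 48.044
  F: 1 × 18.998 = 18.998
  H: 9 × 1.008 = 9.072
Sum: 4×12.011 + 1×18.998 + 9×1.008 = 76.114 → 76.11 g/mol.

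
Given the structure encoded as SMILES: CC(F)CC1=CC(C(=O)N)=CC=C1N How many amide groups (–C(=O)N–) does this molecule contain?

The amide motif appears at heavy-atom position 8 in the SMILES.
Other groups present: 1 primary amine.
Amide count: 1.

1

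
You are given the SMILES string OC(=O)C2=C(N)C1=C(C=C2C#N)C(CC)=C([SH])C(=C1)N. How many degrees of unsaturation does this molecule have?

10

Degree of unsaturation = (number of rings) + (number of π bonds).
Ring closures in the SMILES: 2.
π bonds: 6 double bonds (each 1 DoU), 1 triple bond (each 2 DoU) → 8 DoU from unsaturation.
Total DoU = 2 + 8 = 10.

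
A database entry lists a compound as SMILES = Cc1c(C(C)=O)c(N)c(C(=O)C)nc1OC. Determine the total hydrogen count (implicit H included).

Walk through each heavy atom and fill implicit hydrogens from standard valence (C 4, N 3, O 2, S 2, halogen 1); for lowercase aromatic atoms, an aromatic c carries 1 H when it has two neighbours and 0 H with three, and aromatic n carries 0 H:
  atom 1: C, bond orders sum to 1 (valence 4) → 3 H
  atom 2: aromatic c, 3 neighbours → 0 H
  atom 3: aromatic c, 3 neighbours → 0 H
  atom 4: C, bond orders sum to 4 (valence 4) → 0 H
  atom 5: C, bond orders sum to 1 (valence 4) → 3 H
  atom 6: O, bond orders sum to 2 (valence 2) → 0 H
  atom 7: aromatic c, 3 neighbours → 0 H
  atom 8: N, bond orders sum to 1 (valence 3) → 2 H
  atom 9: aromatic c, 3 neighbours → 0 H
  atom 10: C, bond orders sum to 4 (valence 4) → 0 H
  atom 11: O, bond orders sum to 2 (valence 2) → 0 H
  atom 12: C, bond orders sum to 1 (valence 4) → 3 H
  atom 13: aromatic n, 2 neighbours → 0 H
  atom 14: aromatic c, 3 neighbours → 0 H
  atom 15: O, bond orders sum to 2 (valence 2) → 0 H
  atom 16: C, bond orders sum to 1 (valence 4) → 3 H
Total hydrogens: 14.

14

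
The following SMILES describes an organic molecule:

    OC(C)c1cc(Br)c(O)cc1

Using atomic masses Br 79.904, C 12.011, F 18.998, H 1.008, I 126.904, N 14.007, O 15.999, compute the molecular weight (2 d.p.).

First, the molecular formula is C8H9BrO2 (counting implicit H from valence).
  Br: 1 × 79.904 = 79.904
  C: 8 × 12.011 = 96.088
  H: 9 × 1.008 = 9.072
  O: 2 × 15.999 = 31.998
Sum: 1×79.904 + 8×12.011 + 9×1.008 + 2×15.999 = 217.062 → 217.06 g/mol.

217.06 g/mol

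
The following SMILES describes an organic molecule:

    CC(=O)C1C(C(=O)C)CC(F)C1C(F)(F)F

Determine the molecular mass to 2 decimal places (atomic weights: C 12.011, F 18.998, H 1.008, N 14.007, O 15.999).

240.20 g/mol

First, the molecular formula is C10H12F4O2 (counting implicit H from valence).
  C: 10 × 12.011 = 120.110
  F: 4 × 18.998 = 75.992
  H: 12 × 1.008 = 12.096
  O: 2 × 15.999 = 31.998
Sum: 10×12.011 + 4×18.998 + 12×1.008 + 2×15.999 = 240.196 → 240.20 g/mol.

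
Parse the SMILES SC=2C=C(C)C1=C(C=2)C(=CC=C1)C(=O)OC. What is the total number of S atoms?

1

Scan the SMILES for S atoms (remember two-letter symbols like Cl and Br are single atoms).
Sulfur count: 1.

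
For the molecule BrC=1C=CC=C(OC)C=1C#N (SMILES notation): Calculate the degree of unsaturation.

6

Molecular formula: C8H6BrNO.
DoU = (2C + 2 + N − H − X) / 2, where X is the halogen count and O/S are ignored.
    = (2·8 + 2 + 1 − 6 − 1) / 2 = 12 / 2 = 6.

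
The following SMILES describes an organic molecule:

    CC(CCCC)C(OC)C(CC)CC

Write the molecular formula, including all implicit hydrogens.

C13H28O

Walk through each heavy atom and fill implicit hydrogens from standard valence (C 4, N 3, O 2, S 2, halogen 1):
  atom 1: C, bond orders sum to 1 (valence 4) → 3 H
  atom 2: C, bond orders sum to 3 (valence 4) → 1 H
  atom 3: C, bond orders sum to 2 (valence 4) → 2 H
  atom 4: C, bond orders sum to 2 (valence 4) → 2 H
  atom 5: C, bond orders sum to 2 (valence 4) → 2 H
  atom 6: C, bond orders sum to 1 (valence 4) → 3 H
  atom 7: C, bond orders sum to 3 (valence 4) → 1 H
  atom 8: O, bond orders sum to 2 (valence 2) → 0 H
  atom 9: C, bond orders sum to 1 (valence 4) → 3 H
  atom 10: C, bond orders sum to 3 (valence 4) → 1 H
  atom 11: C, bond orders sum to 2 (valence 4) → 2 H
  atom 12: C, bond orders sum to 1 (valence 4) → 3 H
  atom 13: C, bond orders sum to 2 (valence 4) → 2 H
  atom 14: C, bond orders sum to 1 (valence 4) → 3 H
Totals → C:13, H:28, O:1.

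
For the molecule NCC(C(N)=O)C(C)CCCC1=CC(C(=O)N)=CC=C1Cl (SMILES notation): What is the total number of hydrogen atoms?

22

Walk through each heavy atom and fill implicit hydrogens from standard valence (C 4, N 3, O 2, S 2, halogen 1):
  atom 1: N, bond orders sum to 1 (valence 3) → 2 H
  atom 2: C, bond orders sum to 2 (valence 4) → 2 H
  atom 3: C, bond orders sum to 3 (valence 4) → 1 H
  atom 4: C, bond orders sum to 4 (valence 4) → 0 H
  atom 5: N, bond orders sum to 1 (valence 3) → 2 H
  atom 6: O, bond orders sum to 2 (valence 2) → 0 H
  atom 7: C, bond orders sum to 3 (valence 4) → 1 H
  atom 8: C, bond orders sum to 1 (valence 4) → 3 H
  atom 9: C, bond orders sum to 2 (valence 4) → 2 H
  atom 10: C, bond orders sum to 2 (valence 4) → 2 H
  atom 11: C, bond orders sum to 2 (valence 4) → 2 H
  atom 12: C, bond orders sum to 4 (valence 4) → 0 H
  atom 13: C, bond orders sum to 3 (valence 4) → 1 H
  atom 14: C, bond orders sum to 4 (valence 4) → 0 H
  atom 15: C, bond orders sum to 4 (valence 4) → 0 H
  atom 16: O, bond orders sum to 2 (valence 2) → 0 H
  atom 17: N, bond orders sum to 1 (valence 3) → 2 H
  atom 18: C, bond orders sum to 3 (valence 4) → 1 H
  atom 19: C, bond orders sum to 3 (valence 4) → 1 H
  atom 20: C, bond orders sum to 4 (valence 4) → 0 H
  atom 21: Cl (halogen, monovalent) → 0 H
Total hydrogens: 22.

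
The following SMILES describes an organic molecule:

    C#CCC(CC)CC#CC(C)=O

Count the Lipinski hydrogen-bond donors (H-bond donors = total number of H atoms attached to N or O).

Donors: find every N or O and count the H atoms it carries.
  atom 12 (O): bond orders sum to 2 → 0 H
Lipinski HBD = 0.

0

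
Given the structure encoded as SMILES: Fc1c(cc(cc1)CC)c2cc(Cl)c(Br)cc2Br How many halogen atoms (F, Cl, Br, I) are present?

Halogen atoms appear at heavy-atom positions 1, 13, 15, 18 (2×Br, 1×Cl, 1×F).
Halogen count: 4.

4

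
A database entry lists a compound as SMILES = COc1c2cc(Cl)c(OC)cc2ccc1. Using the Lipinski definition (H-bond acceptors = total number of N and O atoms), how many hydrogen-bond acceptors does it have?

2

N atoms: 0; O atoms: 2.
Lipinski HBA = 0 + 2 = 2.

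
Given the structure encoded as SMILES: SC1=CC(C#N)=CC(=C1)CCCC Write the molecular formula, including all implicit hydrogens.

Walk through each heavy atom and fill implicit hydrogens from standard valence (C 4, N 3, O 2, S 2, halogen 1):
  atom 1: S, bond orders sum to 1 (valence 2) → 1 H
  atom 2: C, bond orders sum to 4 (valence 4) → 0 H
  atom 3: C, bond orders sum to 3 (valence 4) → 1 H
  atom 4: C, bond orders sum to 4 (valence 4) → 0 H
  atom 5: C, bond orders sum to 4 (valence 4) → 0 H
  atom 6: N, bond orders sum to 3 (valence 3) → 0 H
  atom 7: C, bond orders sum to 3 (valence 4) → 1 H
  atom 8: C, bond orders sum to 4 (valence 4) → 0 H
  atom 9: C, bond orders sum to 3 (valence 4) → 1 H
  atom 10: C, bond orders sum to 2 (valence 4) → 2 H
  atom 11: C, bond orders sum to 2 (valence 4) → 2 H
  atom 12: C, bond orders sum to 2 (valence 4) → 2 H
  atom 13: C, bond orders sum to 1 (valence 4) → 3 H
Totals → C:11, H:13, N:1, S:1.

C11H13NS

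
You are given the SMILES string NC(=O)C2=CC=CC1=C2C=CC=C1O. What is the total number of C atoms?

Count every carbon token in the SMILES (each C, including those in ring-closure positions and inside branches).
Carbon count: 11.

11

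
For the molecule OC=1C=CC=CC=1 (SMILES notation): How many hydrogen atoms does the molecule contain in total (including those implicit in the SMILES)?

Walk through each heavy atom and fill implicit hydrogens from standard valence (C 4, N 3, O 2, S 2, halogen 1):
  atom 1: O, bond orders sum to 1 (valence 2) → 1 H
  atom 2: C, bond orders sum to 4 (valence 4) → 0 H
  atom 3: C, bond orders sum to 3 (valence 4) → 1 H
  atom 4: C, bond orders sum to 3 (valence 4) → 1 H
  atom 5: C, bond orders sum to 3 (valence 4) → 1 H
  atom 6: C, bond orders sum to 3 (valence 4) → 1 H
  atom 7: C, bond orders sum to 3 (valence 4) → 1 H
Total hydrogens: 6.

6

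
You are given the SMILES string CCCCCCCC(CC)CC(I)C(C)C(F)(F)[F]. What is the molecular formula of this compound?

Walk through each heavy atom and fill implicit hydrogens from standard valence (C 4, N 3, O 2, S 2, halogen 1):
  atom 1: C, bond orders sum to 1 (valence 4) → 3 H
  atom 2: C, bond orders sum to 2 (valence 4) → 2 H
  atom 3: C, bond orders sum to 2 (valence 4) → 2 H
  atom 4: C, bond orders sum to 2 (valence 4) → 2 H
  atom 5: C, bond orders sum to 2 (valence 4) → 2 H
  atom 6: C, bond orders sum to 2 (valence 4) → 2 H
  atom 7: C, bond orders sum to 2 (valence 4) → 2 H
  atom 8: C, bond orders sum to 3 (valence 4) → 1 H
  atom 9: C, bond orders sum to 2 (valence 4) → 2 H
  atom 10: C, bond orders sum to 1 (valence 4) → 3 H
  atom 11: C, bond orders sum to 2 (valence 4) → 2 H
  atom 12: C, bond orders sum to 3 (valence 4) → 1 H
  atom 13: I (halogen, monovalent) → 0 H
  atom 14: C, bond orders sum to 3 (valence 4) → 1 H
  atom 15: C, bond orders sum to 1 (valence 4) → 3 H
  atom 16: C, bond orders sum to 4 (valence 4) → 0 H
  atom 17: F (halogen, monovalent) → 0 H
  atom 18: F (halogen, monovalent) → 0 H
  atom 19: F with explicit H count 0
Totals → C:15, H:28, F:3, I:1.

C15H28F3I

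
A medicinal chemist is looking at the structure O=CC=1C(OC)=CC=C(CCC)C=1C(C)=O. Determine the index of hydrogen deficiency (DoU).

6

Degree of unsaturation = (number of rings) + (number of π bonds).
Ring closures in the SMILES: 1.
π bonds: 5 double bonds (each 1 DoU) → 5 DoU from unsaturation.
Total DoU = 1 + 5 = 6.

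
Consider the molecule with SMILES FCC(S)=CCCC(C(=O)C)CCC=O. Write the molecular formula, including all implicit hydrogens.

C11H17FO2S

Walk through each heavy atom and fill implicit hydrogens from standard valence (C 4, N 3, O 2, S 2, halogen 1):
  atom 1: F (halogen, monovalent) → 0 H
  atom 2: C, bond orders sum to 2 (valence 4) → 2 H
  atom 3: C, bond orders sum to 4 (valence 4) → 0 H
  atom 4: S, bond orders sum to 1 (valence 2) → 1 H
  atom 5: C, bond orders sum to 3 (valence 4) → 1 H
  atom 6: C, bond orders sum to 2 (valence 4) → 2 H
  atom 7: C, bond orders sum to 2 (valence 4) → 2 H
  atom 8: C, bond orders sum to 3 (valence 4) → 1 H
  atom 9: C, bond orders sum to 4 (valence 4) → 0 H
  atom 10: O, bond orders sum to 2 (valence 2) → 0 H
  atom 11: C, bond orders sum to 1 (valence 4) → 3 H
  atom 12: C, bond orders sum to 2 (valence 4) → 2 H
  atom 13: C, bond orders sum to 2 (valence 4) → 2 H
  atom 14: C, bond orders sum to 3 (valence 4) → 1 H
  atom 15: O, bond orders sum to 2 (valence 2) → 0 H
Totals → C:11, H:17, F:1, O:2, S:1.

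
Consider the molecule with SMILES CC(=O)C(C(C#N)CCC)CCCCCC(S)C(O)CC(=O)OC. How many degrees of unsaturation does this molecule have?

4

Molecular formula: C18H31NO4S.
DoU = (2C + 2 + N − H − X) / 2, where X is the halogen count and O/S are ignored.
    = (2·18 + 2 + 1 − 31 − 0) / 2 = 8 / 2 = 4.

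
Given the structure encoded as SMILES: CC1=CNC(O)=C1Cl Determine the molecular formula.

C5H6ClNO

Walk through each heavy atom and fill implicit hydrogens from standard valence (C 4, N 3, O 2, S 2, halogen 1):
  atom 1: C, bond orders sum to 1 (valence 4) → 3 H
  atom 2: C, bond orders sum to 4 (valence 4) → 0 H
  atom 3: C, bond orders sum to 3 (valence 4) → 1 H
  atom 4: N, bond orders sum to 2 (valence 3) → 1 H
  atom 5: C, bond orders sum to 4 (valence 4) → 0 H
  atom 6: O, bond orders sum to 1 (valence 2) → 1 H
  atom 7: C, bond orders sum to 4 (valence 4) → 0 H
  atom 8: Cl (halogen, monovalent) → 0 H
Totals → C:5, H:6, Cl:1, N:1, O:1.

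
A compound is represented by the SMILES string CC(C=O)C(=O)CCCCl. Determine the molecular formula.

Walk through each heavy atom and fill implicit hydrogens from standard valence (C 4, N 3, O 2, S 2, halogen 1):
  atom 1: C, bond orders sum to 1 (valence 4) → 3 H
  atom 2: C, bond orders sum to 3 (valence 4) → 1 H
  atom 3: C, bond orders sum to 3 (valence 4) → 1 H
  atom 4: O, bond orders sum to 2 (valence 2) → 0 H
  atom 5: C, bond orders sum to 4 (valence 4) → 0 H
  atom 6: O, bond orders sum to 2 (valence 2) → 0 H
  atom 7: C, bond orders sum to 2 (valence 4) → 2 H
  atom 8: C, bond orders sum to 2 (valence 4) → 2 H
  atom 9: C, bond orders sum to 2 (valence 4) → 2 H
  atom 10: Cl (halogen, monovalent) → 0 H
Totals → C:7, H:11, Cl:1, O:2.

C7H11ClO2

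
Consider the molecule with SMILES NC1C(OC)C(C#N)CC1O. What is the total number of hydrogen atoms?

12

Walk through each heavy atom and fill implicit hydrogens from standard valence (C 4, N 3, O 2, S 2, halogen 1):
  atom 1: N, bond orders sum to 1 (valence 3) → 2 H
  atom 2: C, bond orders sum to 3 (valence 4) → 1 H
  atom 3: C, bond orders sum to 3 (valence 4) → 1 H
  atom 4: O, bond orders sum to 2 (valence 2) → 0 H
  atom 5: C, bond orders sum to 1 (valence 4) → 3 H
  atom 6: C, bond orders sum to 3 (valence 4) → 1 H
  atom 7: C, bond orders sum to 4 (valence 4) → 0 H
  atom 8: N, bond orders sum to 3 (valence 3) → 0 H
  atom 9: C, bond orders sum to 2 (valence 4) → 2 H
  atom 10: C, bond orders sum to 3 (valence 4) → 1 H
  atom 11: O, bond orders sum to 1 (valence 2) → 1 H
Total hydrogens: 12.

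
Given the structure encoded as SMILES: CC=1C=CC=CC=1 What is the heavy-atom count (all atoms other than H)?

Every atom symbol written in the SMILES (organic subset) is one heavy atom; implicit H are not written.
Heavy atoms by element → C:7.
Total: 7.

7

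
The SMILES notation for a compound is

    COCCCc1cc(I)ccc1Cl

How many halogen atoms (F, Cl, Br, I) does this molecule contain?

2

Halogen atoms appear at heavy-atom positions 9, 13 (1×Cl, 1×I).
Other groups present: 1 ether.
Halogen count: 2.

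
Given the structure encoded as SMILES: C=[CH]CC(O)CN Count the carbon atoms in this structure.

5

Count every carbon token in the SMILES (each C, including those in ring-closure positions and inside branches).
Carbon count: 5.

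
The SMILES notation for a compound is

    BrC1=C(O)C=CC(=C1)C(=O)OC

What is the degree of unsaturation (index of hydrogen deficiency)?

5

Degree of unsaturation = (number of rings) + (number of π bonds).
Ring closures in the SMILES: 1.
π bonds: 4 double bonds (each 1 DoU) → 4 DoU from unsaturation.
Total DoU = 1 + 4 = 5.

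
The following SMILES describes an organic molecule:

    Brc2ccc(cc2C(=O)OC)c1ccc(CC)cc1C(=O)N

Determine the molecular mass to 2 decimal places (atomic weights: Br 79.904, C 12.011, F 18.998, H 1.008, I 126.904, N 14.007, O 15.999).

First, the molecular formula is C17H16BrNO3 (counting implicit H from valence).
  Br: 1 × 79.904 = 79.904
  C: 17 × 12.011 = 204.187
  H: 16 × 1.008 = 16.128
  N: 1 × 14.007 = 14.007
  O: 3 × 15.999 = 47.997
Sum: 1×79.904 + 17×12.011 + 16×1.008 + 1×14.007 + 3×15.999 = 362.223 → 362.22 g/mol.

362.22 g/mol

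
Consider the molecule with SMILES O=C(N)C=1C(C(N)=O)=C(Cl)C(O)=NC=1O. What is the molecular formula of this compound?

C7H6ClN3O4

Walk through each heavy atom and fill implicit hydrogens from standard valence (C 4, N 3, O 2, S 2, halogen 1):
  atom 1: O, bond orders sum to 2 (valence 2) → 0 H
  atom 2: C, bond orders sum to 4 (valence 4) → 0 H
  atom 3: N, bond orders sum to 1 (valence 3) → 2 H
  atom 4: C, bond orders sum to 4 (valence 4) → 0 H
  atom 5: C, bond orders sum to 4 (valence 4) → 0 H
  atom 6: C, bond orders sum to 4 (valence 4) → 0 H
  atom 7: N, bond orders sum to 1 (valence 3) → 2 H
  atom 8: O, bond orders sum to 2 (valence 2) → 0 H
  atom 9: C, bond orders sum to 4 (valence 4) → 0 H
  atom 10: Cl (halogen, monovalent) → 0 H
  atom 11: C, bond orders sum to 4 (valence 4) → 0 H
  atom 12: O, bond orders sum to 1 (valence 2) → 1 H
  atom 13: N, bond orders sum to 3 (valence 3) → 0 H
  atom 14: C, bond orders sum to 4 (valence 4) → 0 H
  atom 15: O, bond orders sum to 1 (valence 2) → 1 H
Totals → C:7, H:6, Cl:1, N:3, O:4.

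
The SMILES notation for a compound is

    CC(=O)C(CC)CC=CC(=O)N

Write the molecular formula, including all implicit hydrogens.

C9H15NO2

Walk through each heavy atom and fill implicit hydrogens from standard valence (C 4, N 3, O 2, S 2, halogen 1):
  atom 1: C, bond orders sum to 1 (valence 4) → 3 H
  atom 2: C, bond orders sum to 4 (valence 4) → 0 H
  atom 3: O, bond orders sum to 2 (valence 2) → 0 H
  atom 4: C, bond orders sum to 3 (valence 4) → 1 H
  atom 5: C, bond orders sum to 2 (valence 4) → 2 H
  atom 6: C, bond orders sum to 1 (valence 4) → 3 H
  atom 7: C, bond orders sum to 2 (valence 4) → 2 H
  atom 8: C, bond orders sum to 3 (valence 4) → 1 H
  atom 9: C, bond orders sum to 3 (valence 4) → 1 H
  atom 10: C, bond orders sum to 4 (valence 4) → 0 H
  atom 11: O, bond orders sum to 2 (valence 2) → 0 H
  atom 12: N, bond orders sum to 1 (valence 3) → 2 H
Totals → C:9, H:15, N:1, O:2.
In Hill order: C9H15NO2.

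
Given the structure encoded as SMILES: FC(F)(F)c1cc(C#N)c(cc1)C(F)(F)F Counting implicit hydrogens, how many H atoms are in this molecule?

Walk through each heavy atom and fill implicit hydrogens from standard valence (C 4, N 3, O 2, S 2, halogen 1); for lowercase aromatic atoms, an aromatic c carries 1 H when it has two neighbours and 0 H with three, and aromatic n carries 0 H:
  atom 1: F (halogen, monovalent) → 0 H
  atom 2: C, bond orders sum to 4 (valence 4) → 0 H
  atom 3: F (halogen, monovalent) → 0 H
  atom 4: F (halogen, monovalent) → 0 H
  atom 5: aromatic c, 3 neighbours → 0 H
  atom 6: aromatic c, 2 neighbours → 1 H
  atom 7: aromatic c, 3 neighbours → 0 H
  atom 8: C, bond orders sum to 4 (valence 4) → 0 H
  atom 9: N, bond orders sum to 3 (valence 3) → 0 H
  atom 10: aromatic c, 3 neighbours → 0 H
  atom 11: aromatic c, 2 neighbours → 1 H
  atom 12: aromatic c, 2 neighbours → 1 H
  atom 13: C, bond orders sum to 4 (valence 4) → 0 H
  atom 14: F (halogen, monovalent) → 0 H
  atom 15: F (halogen, monovalent) → 0 H
  atom 16: F (halogen, monovalent) → 0 H
Total hydrogens: 3.

3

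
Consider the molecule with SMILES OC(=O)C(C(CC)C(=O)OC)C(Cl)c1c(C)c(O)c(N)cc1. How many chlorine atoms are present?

Scan the SMILES for Cl atoms (remember two-letter symbols like Cl and Br are single atoms).
Chlorine count: 1.

1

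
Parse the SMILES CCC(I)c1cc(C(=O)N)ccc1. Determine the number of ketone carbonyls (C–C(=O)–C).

Scan the SMILES for the ketone motif — none present.
Groups that are present: 1 amide.

0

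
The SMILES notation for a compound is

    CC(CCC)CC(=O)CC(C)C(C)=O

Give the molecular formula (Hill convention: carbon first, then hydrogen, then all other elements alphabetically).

Walk through each heavy atom and fill implicit hydrogens from standard valence (C 4, N 3, O 2, S 2, halogen 1):
  atom 1: C, bond orders sum to 1 (valence 4) → 3 H
  atom 2: C, bond orders sum to 3 (valence 4) → 1 H
  atom 3: C, bond orders sum to 2 (valence 4) → 2 H
  atom 4: C, bond orders sum to 2 (valence 4) → 2 H
  atom 5: C, bond orders sum to 1 (valence 4) → 3 H
  atom 6: C, bond orders sum to 2 (valence 4) → 2 H
  atom 7: C, bond orders sum to 4 (valence 4) → 0 H
  atom 8: O, bond orders sum to 2 (valence 2) → 0 H
  atom 9: C, bond orders sum to 2 (valence 4) → 2 H
  atom 10: C, bond orders sum to 3 (valence 4) → 1 H
  atom 11: C, bond orders sum to 1 (valence 4) → 3 H
  atom 12: C, bond orders sum to 4 (valence 4) → 0 H
  atom 13: C, bond orders sum to 1 (valence 4) → 3 H
  atom 14: O, bond orders sum to 2 (valence 2) → 0 H
Totals → C:12, H:22, O:2.

C12H22O2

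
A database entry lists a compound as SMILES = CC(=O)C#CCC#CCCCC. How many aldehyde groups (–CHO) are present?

Scan the SMILES for the aldehyde motif — none present.
Groups that are present: 2 alkyne, 1 ketone.

0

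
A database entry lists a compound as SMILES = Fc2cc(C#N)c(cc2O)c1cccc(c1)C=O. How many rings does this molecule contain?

In SMILES, each pair of matching ring-closure digits denotes one ring-closing bond; the number of such bonds equals the number of independent rings.
Ring-closure bonds here: 2.

2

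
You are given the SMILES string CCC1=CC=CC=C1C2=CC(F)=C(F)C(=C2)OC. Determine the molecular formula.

C15H14F2O

Walk through each heavy atom and fill implicit hydrogens from standard valence (C 4, N 3, O 2, S 2, halogen 1):
  atom 1: C, bond orders sum to 1 (valence 4) → 3 H
  atom 2: C, bond orders sum to 2 (valence 4) → 2 H
  atom 3: C, bond orders sum to 4 (valence 4) → 0 H
  atom 4: C, bond orders sum to 3 (valence 4) → 1 H
  atom 5: C, bond orders sum to 3 (valence 4) → 1 H
  atom 6: C, bond orders sum to 3 (valence 4) → 1 H
  atom 7: C, bond orders sum to 3 (valence 4) → 1 H
  atom 8: C, bond orders sum to 4 (valence 4) → 0 H
  atom 9: C, bond orders sum to 4 (valence 4) → 0 H
  atom 10: C, bond orders sum to 3 (valence 4) → 1 H
  atom 11: C, bond orders sum to 4 (valence 4) → 0 H
  atom 12: F (halogen, monovalent) → 0 H
  atom 13: C, bond orders sum to 4 (valence 4) → 0 H
  atom 14: F (halogen, monovalent) → 0 H
  atom 15: C, bond orders sum to 4 (valence 4) → 0 H
  atom 16: C, bond orders sum to 3 (valence 4) → 1 H
  atom 17: O, bond orders sum to 2 (valence 2) → 0 H
  atom 18: C, bond orders sum to 1 (valence 4) → 3 H
Totals → C:15, H:14, F:2, O:1.
In Hill order: C15H14F2O.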